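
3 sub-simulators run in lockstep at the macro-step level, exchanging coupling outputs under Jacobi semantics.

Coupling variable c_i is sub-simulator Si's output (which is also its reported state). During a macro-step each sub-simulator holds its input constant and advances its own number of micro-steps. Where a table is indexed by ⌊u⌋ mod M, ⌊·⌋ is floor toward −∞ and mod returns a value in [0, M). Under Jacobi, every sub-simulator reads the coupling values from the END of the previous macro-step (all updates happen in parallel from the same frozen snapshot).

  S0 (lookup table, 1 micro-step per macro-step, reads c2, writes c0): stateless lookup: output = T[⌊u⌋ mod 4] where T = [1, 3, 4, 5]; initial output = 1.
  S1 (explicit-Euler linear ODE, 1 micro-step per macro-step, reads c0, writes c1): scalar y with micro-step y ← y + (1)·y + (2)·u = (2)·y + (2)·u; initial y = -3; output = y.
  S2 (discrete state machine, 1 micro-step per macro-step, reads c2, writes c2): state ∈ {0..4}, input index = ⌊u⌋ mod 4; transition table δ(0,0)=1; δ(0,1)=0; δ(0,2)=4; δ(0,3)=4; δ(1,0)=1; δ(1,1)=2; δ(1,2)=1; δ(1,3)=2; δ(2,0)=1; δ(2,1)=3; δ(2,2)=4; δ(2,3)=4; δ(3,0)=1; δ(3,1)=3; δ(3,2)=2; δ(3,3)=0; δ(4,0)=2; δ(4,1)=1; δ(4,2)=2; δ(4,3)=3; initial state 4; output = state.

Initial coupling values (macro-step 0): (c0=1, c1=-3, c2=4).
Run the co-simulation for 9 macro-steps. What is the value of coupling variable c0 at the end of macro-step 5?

c0 at macro-step 5 = 1

macro 1: S0 reads c2=4 → after 1×micro: 1; S1 reads c0=1 → after 1×micro: -4; S2 reads c2=4 → after 1×micro: 2 ⇒ (c0=1, c1=-4, c2=2)
macro 2: S0 reads c2=2 → after 1×micro: 4; S1 reads c0=1 → after 1×micro: -6; S2 reads c2=2 → after 1×micro: 4 ⇒ (c0=4, c1=-6, c2=4)
macro 3: S0 reads c2=4 → after 1×micro: 1; S1 reads c0=4 → after 1×micro: -4; S2 reads c2=4 → after 1×micro: 2 ⇒ (c0=1, c1=-4, c2=2)
macro 4: S0 reads c2=2 → after 1×micro: 4; S1 reads c0=1 → after 1×micro: -6; S2 reads c2=2 → after 1×micro: 4 ⇒ (c0=4, c1=-6, c2=4)
macro 5: S0 reads c2=4 → after 1×micro: 1; S1 reads c0=4 → after 1×micro: -4; S2 reads c2=4 → after 1×micro: 2 ⇒ (c0=1, c1=-4, c2=2)
macro 6: S0 reads c2=2 → after 1×micro: 4; S1 reads c0=1 → after 1×micro: -6; S2 reads c2=2 → after 1×micro: 4 ⇒ (c0=4, c1=-6, c2=4)
macro 7: S0 reads c2=4 → after 1×micro: 1; S1 reads c0=4 → after 1×micro: -4; S2 reads c2=4 → after 1×micro: 2 ⇒ (c0=1, c1=-4, c2=2)
macro 8: S0 reads c2=2 → after 1×micro: 4; S1 reads c0=1 → after 1×micro: -6; S2 reads c2=2 → after 1×micro: 4 ⇒ (c0=4, c1=-6, c2=4)
macro 9: S0 reads c2=4 → after 1×micro: 1; S1 reads c0=4 → after 1×micro: -4; S2 reads c2=4 → after 1×micro: 2 ⇒ (c0=1, c1=-4, c2=2)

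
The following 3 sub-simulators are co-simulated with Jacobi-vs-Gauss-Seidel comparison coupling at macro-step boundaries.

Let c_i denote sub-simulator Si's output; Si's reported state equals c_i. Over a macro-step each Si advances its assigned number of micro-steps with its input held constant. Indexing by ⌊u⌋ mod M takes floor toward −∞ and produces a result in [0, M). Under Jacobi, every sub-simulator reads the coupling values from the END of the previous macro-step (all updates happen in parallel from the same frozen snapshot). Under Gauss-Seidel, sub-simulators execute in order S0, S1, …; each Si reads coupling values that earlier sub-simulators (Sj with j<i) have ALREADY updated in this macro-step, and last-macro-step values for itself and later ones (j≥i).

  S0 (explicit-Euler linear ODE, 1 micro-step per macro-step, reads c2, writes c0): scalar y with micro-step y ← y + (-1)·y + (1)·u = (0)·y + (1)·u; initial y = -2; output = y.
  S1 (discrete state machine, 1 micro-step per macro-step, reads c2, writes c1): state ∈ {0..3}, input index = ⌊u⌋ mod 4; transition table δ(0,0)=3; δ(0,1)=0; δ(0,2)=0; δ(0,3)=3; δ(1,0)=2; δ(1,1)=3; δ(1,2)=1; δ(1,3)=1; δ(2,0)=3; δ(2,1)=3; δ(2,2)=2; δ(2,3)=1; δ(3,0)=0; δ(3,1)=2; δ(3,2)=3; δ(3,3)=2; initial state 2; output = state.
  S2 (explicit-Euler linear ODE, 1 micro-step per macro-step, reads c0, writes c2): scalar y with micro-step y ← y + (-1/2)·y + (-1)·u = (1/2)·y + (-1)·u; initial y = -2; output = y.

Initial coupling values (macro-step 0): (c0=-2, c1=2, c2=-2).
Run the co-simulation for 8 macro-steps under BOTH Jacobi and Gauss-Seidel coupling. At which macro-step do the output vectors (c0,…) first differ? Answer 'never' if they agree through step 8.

first divergence at macro-step: 2

[Jacobi] macro 1: S0 reads c2=-2 → after 1×micro: -2; S1 reads c2=-2 → after 1×micro: 2; S2 reads c0=-2 → after 1×micro: 1 ⇒ (c0=-2, c1=2, c2=1)
[Jacobi] macro 2: S0 reads c2=1 → after 1×micro: 1; S1 reads c2=1 → after 1×micro: 3; S2 reads c0=-2 → after 1×micro: 5/2 ⇒ (c0=1, c1=3, c2=5/2)
[Jacobi] macro 3: S0 reads c2=5/2 → after 1×micro: 5/2; S1 reads c2=5/2 → after 1×micro: 3; S2 reads c0=1 → after 1×micro: 1/4 ⇒ (c0=5/2, c1=3, c2=1/4)
[Jacobi] macro 4: S0 reads c2=1/4 → after 1×micro: 1/4; S1 reads c2=1/4 → after 1×micro: 0; S2 reads c0=5/2 → after 1×micro: -19/8 ⇒ (c0=1/4, c1=0, c2=-19/8)
[Jacobi] macro 5: S0 reads c2=-19/8 → after 1×micro: -19/8; S1 reads c2=-19/8 → after 1×micro: 0; S2 reads c0=1/4 → after 1×micro: -23/16 ⇒ (c0=-19/8, c1=0, c2=-23/16)
[Jacobi] macro 6: S0 reads c2=-23/16 → after 1×micro: -23/16; S1 reads c2=-23/16 → after 1×micro: 0; S2 reads c0=-19/8 → after 1×micro: 53/32 ⇒ (c0=-23/16, c1=0, c2=53/32)
[Jacobi] macro 7: S0 reads c2=53/32 → after 1×micro: 53/32; S1 reads c2=53/32 → after 1×micro: 0; S2 reads c0=-23/16 → after 1×micro: 145/64 ⇒ (c0=53/32, c1=0, c2=145/64)
[Jacobi] macro 8: S0 reads c2=145/64 → after 1×micro: 145/64; S1 reads c2=145/64 → after 1×micro: 0; S2 reads c0=53/32 → after 1×micro: -67/128 ⇒ (c0=145/64, c1=0, c2=-67/128)
[Gauss-Seidel] macro 1: S0 reads c2=-2 → after 1×micro: -2; S1 reads c2=-2 → after 1×micro: 2; S2 reads c0=-2 → after 1×micro: 1 ⇒ (c0=-2, c1=2, c2=1)
[Gauss-Seidel] macro 2: S0 reads c2=1 → after 1×micro: 1; S1 reads c2=1 → after 1×micro: 3; S2 reads c0=1 → after 1×micro: -1/2 ⇒ (c0=1, c1=3, c2=-1/2)
[Gauss-Seidel] macro 3: S0 reads c2=-1/2 → after 1×micro: -1/2; S1 reads c2=-1/2 → after 1×micro: 2; S2 reads c0=-1/2 → after 1×micro: 1/4 ⇒ (c0=-1/2, c1=2, c2=1/4)
[Gauss-Seidel] macro 4: S0 reads c2=1/4 → after 1×micro: 1/4; S1 reads c2=1/4 → after 1×micro: 3; S2 reads c0=1/4 → after 1×micro: -1/8 ⇒ (c0=1/4, c1=3, c2=-1/8)
[Gauss-Seidel] macro 5: S0 reads c2=-1/8 → after 1×micro: -1/8; S1 reads c2=-1/8 → after 1×micro: 2; S2 reads c0=-1/8 → after 1×micro: 1/16 ⇒ (c0=-1/8, c1=2, c2=1/16)
[Gauss-Seidel] macro 6: S0 reads c2=1/16 → after 1×micro: 1/16; S1 reads c2=1/16 → after 1×micro: 3; S2 reads c0=1/16 → after 1×micro: -1/32 ⇒ (c0=1/16, c1=3, c2=-1/32)
[Gauss-Seidel] macro 7: S0 reads c2=-1/32 → after 1×micro: -1/32; S1 reads c2=-1/32 → after 1×micro: 2; S2 reads c0=-1/32 → after 1×micro: 1/64 ⇒ (c0=-1/32, c1=2, c2=1/64)
[Gauss-Seidel] macro 8: S0 reads c2=1/64 → after 1×micro: 1/64; S1 reads c2=1/64 → after 1×micro: 3; S2 reads c0=1/64 → after 1×micro: -1/128 ⇒ (c0=1/64, c1=3, c2=-1/128)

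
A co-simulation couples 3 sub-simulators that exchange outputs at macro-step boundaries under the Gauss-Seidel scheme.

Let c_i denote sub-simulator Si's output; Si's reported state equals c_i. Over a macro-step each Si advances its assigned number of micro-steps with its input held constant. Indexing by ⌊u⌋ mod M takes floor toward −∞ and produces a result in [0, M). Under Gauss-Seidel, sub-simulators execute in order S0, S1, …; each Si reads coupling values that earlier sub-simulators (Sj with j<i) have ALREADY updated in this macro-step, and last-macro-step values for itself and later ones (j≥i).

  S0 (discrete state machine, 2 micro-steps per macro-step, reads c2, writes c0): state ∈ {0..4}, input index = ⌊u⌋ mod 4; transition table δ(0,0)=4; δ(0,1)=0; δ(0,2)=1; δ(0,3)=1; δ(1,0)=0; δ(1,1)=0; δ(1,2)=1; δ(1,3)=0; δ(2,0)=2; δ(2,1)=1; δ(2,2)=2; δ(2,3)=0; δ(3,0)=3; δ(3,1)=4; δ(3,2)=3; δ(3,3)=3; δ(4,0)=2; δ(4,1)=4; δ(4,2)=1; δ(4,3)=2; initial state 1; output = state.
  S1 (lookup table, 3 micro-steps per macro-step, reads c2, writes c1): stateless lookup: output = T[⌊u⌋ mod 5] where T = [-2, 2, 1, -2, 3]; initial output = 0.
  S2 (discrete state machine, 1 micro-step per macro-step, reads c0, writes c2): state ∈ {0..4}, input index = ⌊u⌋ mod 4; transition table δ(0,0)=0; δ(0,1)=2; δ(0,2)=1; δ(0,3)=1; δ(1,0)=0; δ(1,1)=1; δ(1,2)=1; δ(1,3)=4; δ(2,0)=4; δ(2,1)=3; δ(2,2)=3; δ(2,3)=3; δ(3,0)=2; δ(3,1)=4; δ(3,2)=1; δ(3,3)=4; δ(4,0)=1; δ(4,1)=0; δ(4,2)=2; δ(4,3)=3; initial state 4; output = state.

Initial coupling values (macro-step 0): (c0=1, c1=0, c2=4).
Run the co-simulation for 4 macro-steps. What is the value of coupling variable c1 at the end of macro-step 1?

macro 1: S0 reads c2=4 → after 2×micro: 4; S1 reads c2=4 → after 3×micro: 3; S2 reads c0=4 → after 1×micro: 1 ⇒ (c0=4, c1=3, c2=1)
macro 2: S0 reads c2=1 → after 2×micro: 4; S1 reads c2=1 → after 3×micro: 2; S2 reads c0=4 → after 1×micro: 0 ⇒ (c0=4, c1=2, c2=0)
macro 3: S0 reads c2=0 → after 2×micro: 2; S1 reads c2=0 → after 3×micro: -2; S2 reads c0=2 → after 1×micro: 1 ⇒ (c0=2, c1=-2, c2=1)
macro 4: S0 reads c2=1 → after 2×micro: 0; S1 reads c2=1 → after 3×micro: 2; S2 reads c0=0 → after 1×micro: 0 ⇒ (c0=0, c1=2, c2=0)

c1 at macro-step 1 = 3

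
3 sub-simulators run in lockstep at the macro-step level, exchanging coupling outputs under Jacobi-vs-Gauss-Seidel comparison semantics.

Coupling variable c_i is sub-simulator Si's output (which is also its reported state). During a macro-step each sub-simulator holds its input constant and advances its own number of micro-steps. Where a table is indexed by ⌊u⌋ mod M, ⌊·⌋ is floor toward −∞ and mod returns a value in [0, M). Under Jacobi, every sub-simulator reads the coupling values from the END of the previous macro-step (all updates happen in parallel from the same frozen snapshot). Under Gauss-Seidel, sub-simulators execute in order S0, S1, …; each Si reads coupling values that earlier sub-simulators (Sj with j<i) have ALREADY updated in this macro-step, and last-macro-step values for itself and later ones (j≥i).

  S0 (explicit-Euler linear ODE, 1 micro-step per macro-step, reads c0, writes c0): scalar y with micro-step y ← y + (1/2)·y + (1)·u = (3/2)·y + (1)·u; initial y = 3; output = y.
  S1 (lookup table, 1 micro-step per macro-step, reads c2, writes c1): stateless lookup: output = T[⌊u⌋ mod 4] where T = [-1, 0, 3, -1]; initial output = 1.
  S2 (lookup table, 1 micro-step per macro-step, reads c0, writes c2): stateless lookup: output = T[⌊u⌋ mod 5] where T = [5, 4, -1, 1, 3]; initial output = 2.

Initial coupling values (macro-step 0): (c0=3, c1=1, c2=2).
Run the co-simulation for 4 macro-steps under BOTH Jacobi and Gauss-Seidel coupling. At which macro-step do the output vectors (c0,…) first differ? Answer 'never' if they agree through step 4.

first divergence at macro-step: 1

[Jacobi] macro 1: S0 reads c0=3 → after 1×micro: 15/2; S1 reads c2=2 → after 1×micro: 3; S2 reads c0=3 → after 1×micro: 1 ⇒ (c0=15/2, c1=3, c2=1)
[Jacobi] macro 2: S0 reads c0=15/2 → after 1×micro: 75/4; S1 reads c2=1 → after 1×micro: 0; S2 reads c0=15/2 → after 1×micro: -1 ⇒ (c0=75/4, c1=0, c2=-1)
[Jacobi] macro 3: S0 reads c0=75/4 → after 1×micro: 375/8; S1 reads c2=-1 → after 1×micro: -1; S2 reads c0=75/4 → after 1×micro: 1 ⇒ (c0=375/8, c1=-1, c2=1)
[Jacobi] macro 4: S0 reads c0=375/8 → after 1×micro: 1875/16; S1 reads c2=1 → after 1×micro: 0; S2 reads c0=375/8 → after 1×micro: 4 ⇒ (c0=1875/16, c1=0, c2=4)
[Gauss-Seidel] macro 1: S0 reads c0=3 → after 1×micro: 15/2; S1 reads c2=2 → after 1×micro: 3; S2 reads c0=15/2 → after 1×micro: -1 ⇒ (c0=15/2, c1=3, c2=-1)
[Gauss-Seidel] macro 2: S0 reads c0=15/2 → after 1×micro: 75/4; S1 reads c2=-1 → after 1×micro: -1; S2 reads c0=75/4 → after 1×micro: 1 ⇒ (c0=75/4, c1=-1, c2=1)
[Gauss-Seidel] macro 3: S0 reads c0=75/4 → after 1×micro: 375/8; S1 reads c2=1 → after 1×micro: 0; S2 reads c0=375/8 → after 1×micro: 4 ⇒ (c0=375/8, c1=0, c2=4)
[Gauss-Seidel] macro 4: S0 reads c0=375/8 → after 1×micro: 1875/16; S1 reads c2=4 → after 1×micro: -1; S2 reads c0=1875/16 → after 1×micro: -1 ⇒ (c0=1875/16, c1=-1, c2=-1)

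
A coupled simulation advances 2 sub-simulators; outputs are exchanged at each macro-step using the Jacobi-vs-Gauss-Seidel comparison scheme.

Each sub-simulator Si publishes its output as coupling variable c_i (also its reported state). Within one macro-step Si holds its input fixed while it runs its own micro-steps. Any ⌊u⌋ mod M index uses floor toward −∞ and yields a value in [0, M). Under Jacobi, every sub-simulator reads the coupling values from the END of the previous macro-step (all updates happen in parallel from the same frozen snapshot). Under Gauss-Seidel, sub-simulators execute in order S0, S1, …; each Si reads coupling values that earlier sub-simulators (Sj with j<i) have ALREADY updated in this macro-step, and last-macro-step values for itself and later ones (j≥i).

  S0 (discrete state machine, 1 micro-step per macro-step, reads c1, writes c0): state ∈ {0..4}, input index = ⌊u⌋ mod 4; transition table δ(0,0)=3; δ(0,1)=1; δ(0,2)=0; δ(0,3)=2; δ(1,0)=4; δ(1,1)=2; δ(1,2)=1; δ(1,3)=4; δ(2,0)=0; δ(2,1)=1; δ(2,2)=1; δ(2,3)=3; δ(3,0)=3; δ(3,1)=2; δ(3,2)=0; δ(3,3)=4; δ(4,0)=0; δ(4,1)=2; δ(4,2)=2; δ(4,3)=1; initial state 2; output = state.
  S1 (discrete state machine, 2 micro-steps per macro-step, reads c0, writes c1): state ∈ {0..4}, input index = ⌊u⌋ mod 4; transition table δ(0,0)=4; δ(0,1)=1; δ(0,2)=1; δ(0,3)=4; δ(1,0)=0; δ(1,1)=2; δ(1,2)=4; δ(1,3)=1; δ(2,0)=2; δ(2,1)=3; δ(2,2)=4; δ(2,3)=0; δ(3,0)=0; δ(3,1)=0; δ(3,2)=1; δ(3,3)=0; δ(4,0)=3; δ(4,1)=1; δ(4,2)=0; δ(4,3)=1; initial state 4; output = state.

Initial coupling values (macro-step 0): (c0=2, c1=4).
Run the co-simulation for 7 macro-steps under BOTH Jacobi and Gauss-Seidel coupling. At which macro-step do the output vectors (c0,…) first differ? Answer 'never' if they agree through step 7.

first divergence at macro-step: 1

[Jacobi] macro 1: S0 reads c1=4 → after 1×micro: 0; S1 reads c0=2 → after 2×micro: 1 ⇒ (c0=0, c1=1)
[Jacobi] macro 2: S0 reads c1=1 → after 1×micro: 1; S1 reads c0=0 → after 2×micro: 4 ⇒ (c0=1, c1=4)
[Jacobi] macro 3: S0 reads c1=4 → after 1×micro: 4; S1 reads c0=1 → after 2×micro: 2 ⇒ (c0=4, c1=2)
[Jacobi] macro 4: S0 reads c1=2 → after 1×micro: 2; S1 reads c0=4 → after 2×micro: 2 ⇒ (c0=2, c1=2)
[Jacobi] macro 5: S0 reads c1=2 → after 1×micro: 1; S1 reads c0=2 → after 2×micro: 0 ⇒ (c0=1, c1=0)
[Jacobi] macro 6: S0 reads c1=0 → after 1×micro: 4; S1 reads c0=1 → after 2×micro: 2 ⇒ (c0=4, c1=2)
[Jacobi] macro 7: S0 reads c1=2 → after 1×micro: 2; S1 reads c0=4 → after 2×micro: 2 ⇒ (c0=2, c1=2)
[Gauss-Seidel] macro 1: S0 reads c1=4 → after 1×micro: 0; S1 reads c0=0 → after 2×micro: 0 ⇒ (c0=0, c1=0)
[Gauss-Seidel] macro 2: S0 reads c1=0 → after 1×micro: 3; S1 reads c0=3 → after 2×micro: 1 ⇒ (c0=3, c1=1)
[Gauss-Seidel] macro 3: S0 reads c1=1 → after 1×micro: 2; S1 reads c0=2 → after 2×micro: 0 ⇒ (c0=2, c1=0)
[Gauss-Seidel] macro 4: S0 reads c1=0 → after 1×micro: 0; S1 reads c0=0 → after 2×micro: 3 ⇒ (c0=0, c1=3)
[Gauss-Seidel] macro 5: S0 reads c1=3 → after 1×micro: 2; S1 reads c0=2 → after 2×micro: 4 ⇒ (c0=2, c1=4)
[Gauss-Seidel] macro 6: S0 reads c1=4 → after 1×micro: 0; S1 reads c0=0 → after 2×micro: 0 ⇒ (c0=0, c1=0)
[Gauss-Seidel] macro 7: S0 reads c1=0 → after 1×micro: 3; S1 reads c0=3 → after 2×micro: 1 ⇒ (c0=3, c1=1)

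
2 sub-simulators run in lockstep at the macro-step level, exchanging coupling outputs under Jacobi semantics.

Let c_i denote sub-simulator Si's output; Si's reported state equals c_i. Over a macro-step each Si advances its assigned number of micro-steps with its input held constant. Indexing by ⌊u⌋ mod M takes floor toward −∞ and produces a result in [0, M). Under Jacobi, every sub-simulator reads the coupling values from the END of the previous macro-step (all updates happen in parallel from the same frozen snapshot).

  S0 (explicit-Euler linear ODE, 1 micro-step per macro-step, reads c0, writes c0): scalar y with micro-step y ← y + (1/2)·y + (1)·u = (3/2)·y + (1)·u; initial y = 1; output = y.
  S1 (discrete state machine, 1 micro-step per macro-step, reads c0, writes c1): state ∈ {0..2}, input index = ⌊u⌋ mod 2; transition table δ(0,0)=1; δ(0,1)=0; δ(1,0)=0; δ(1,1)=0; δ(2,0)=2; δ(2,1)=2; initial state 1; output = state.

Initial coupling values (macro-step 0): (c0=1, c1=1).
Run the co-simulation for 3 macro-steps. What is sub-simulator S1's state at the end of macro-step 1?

S1 state at macro-step 1 = 0

macro 1: S0 reads c0=1 → after 1×micro: 5/2; S1 reads c0=1 → after 1×micro: 0 ⇒ (c0=5/2, c1=0)
macro 2: S0 reads c0=5/2 → after 1×micro: 25/4; S1 reads c0=5/2 → after 1×micro: 1 ⇒ (c0=25/4, c1=1)
macro 3: S0 reads c0=25/4 → after 1×micro: 125/8; S1 reads c0=25/4 → after 1×micro: 0 ⇒ (c0=125/8, c1=0)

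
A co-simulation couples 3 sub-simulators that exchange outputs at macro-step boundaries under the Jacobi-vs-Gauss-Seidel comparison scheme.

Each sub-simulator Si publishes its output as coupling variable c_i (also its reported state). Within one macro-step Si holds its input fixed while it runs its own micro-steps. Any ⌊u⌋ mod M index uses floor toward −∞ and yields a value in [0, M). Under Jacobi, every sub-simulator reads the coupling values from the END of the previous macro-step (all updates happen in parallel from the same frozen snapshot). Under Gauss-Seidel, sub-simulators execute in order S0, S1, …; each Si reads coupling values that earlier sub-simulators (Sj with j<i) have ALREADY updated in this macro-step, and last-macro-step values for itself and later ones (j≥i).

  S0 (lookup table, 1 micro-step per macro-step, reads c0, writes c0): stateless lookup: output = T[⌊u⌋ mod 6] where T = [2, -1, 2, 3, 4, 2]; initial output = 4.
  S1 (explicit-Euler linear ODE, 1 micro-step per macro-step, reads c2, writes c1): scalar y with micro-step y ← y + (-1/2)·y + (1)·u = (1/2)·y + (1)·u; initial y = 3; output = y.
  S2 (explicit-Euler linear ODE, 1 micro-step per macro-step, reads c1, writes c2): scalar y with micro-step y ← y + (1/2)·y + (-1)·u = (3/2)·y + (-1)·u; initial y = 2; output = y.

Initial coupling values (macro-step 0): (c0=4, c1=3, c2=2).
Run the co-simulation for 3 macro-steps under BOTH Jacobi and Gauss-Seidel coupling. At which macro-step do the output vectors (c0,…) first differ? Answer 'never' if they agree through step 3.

first divergence at macro-step: 1

[Jacobi] macro 1: S0 reads c0=4 → after 1×micro: 4; S1 reads c2=2 → after 1×micro: 7/2; S2 reads c1=3 → after 1×micro: 0 ⇒ (c0=4, c1=7/2, c2=0)
[Jacobi] macro 2: S0 reads c0=4 → after 1×micro: 4; S1 reads c2=0 → after 1×micro: 7/4; S2 reads c1=7/2 → after 1×micro: -7/2 ⇒ (c0=4, c1=7/4, c2=-7/2)
[Jacobi] macro 3: S0 reads c0=4 → after 1×micro: 4; S1 reads c2=-7/2 → after 1×micro: -21/8; S2 reads c1=7/4 → after 1×micro: -7 ⇒ (c0=4, c1=-21/8, c2=-7)
[Gauss-Seidel] macro 1: S0 reads c0=4 → after 1×micro: 4; S1 reads c2=2 → after 1×micro: 7/2; S2 reads c1=7/2 → after 1×micro: -1/2 ⇒ (c0=4, c1=7/2, c2=-1/2)
[Gauss-Seidel] macro 2: S0 reads c0=4 → after 1×micro: 4; S1 reads c2=-1/2 → after 1×micro: 5/4; S2 reads c1=5/4 → after 1×micro: -2 ⇒ (c0=4, c1=5/4, c2=-2)
[Gauss-Seidel] macro 3: S0 reads c0=4 → after 1×micro: 4; S1 reads c2=-2 → after 1×micro: -11/8; S2 reads c1=-11/8 → after 1×micro: -13/8 ⇒ (c0=4, c1=-11/8, c2=-13/8)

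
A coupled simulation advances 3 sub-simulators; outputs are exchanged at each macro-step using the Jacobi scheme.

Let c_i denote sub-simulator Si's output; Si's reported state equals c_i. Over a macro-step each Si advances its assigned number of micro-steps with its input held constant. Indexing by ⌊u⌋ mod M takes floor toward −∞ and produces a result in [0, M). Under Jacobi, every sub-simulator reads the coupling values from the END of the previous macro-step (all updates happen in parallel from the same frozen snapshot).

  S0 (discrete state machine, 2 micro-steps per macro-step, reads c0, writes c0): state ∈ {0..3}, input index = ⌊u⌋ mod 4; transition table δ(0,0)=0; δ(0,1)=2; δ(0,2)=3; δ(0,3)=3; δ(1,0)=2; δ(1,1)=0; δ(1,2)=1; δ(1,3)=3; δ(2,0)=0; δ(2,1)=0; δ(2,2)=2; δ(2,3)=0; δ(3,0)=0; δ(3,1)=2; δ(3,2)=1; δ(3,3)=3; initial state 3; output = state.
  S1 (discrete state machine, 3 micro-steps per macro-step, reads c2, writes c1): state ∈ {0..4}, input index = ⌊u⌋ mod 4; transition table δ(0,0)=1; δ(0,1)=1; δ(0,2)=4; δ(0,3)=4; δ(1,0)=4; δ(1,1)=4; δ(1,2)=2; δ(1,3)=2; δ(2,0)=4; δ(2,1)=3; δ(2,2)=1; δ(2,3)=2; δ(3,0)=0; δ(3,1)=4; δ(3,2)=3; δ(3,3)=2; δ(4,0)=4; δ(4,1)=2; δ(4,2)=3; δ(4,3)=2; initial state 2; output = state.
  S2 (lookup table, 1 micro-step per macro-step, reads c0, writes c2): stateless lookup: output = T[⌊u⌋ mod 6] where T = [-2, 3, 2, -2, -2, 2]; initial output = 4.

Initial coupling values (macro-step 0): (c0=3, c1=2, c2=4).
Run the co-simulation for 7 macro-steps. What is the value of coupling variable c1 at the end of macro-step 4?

macro 1: S0 reads c0=3 → after 2×micro: 3; S1 reads c2=4 → after 3×micro: 4; S2 reads c0=3 → after 1×micro: -2 ⇒ (c0=3, c1=4, c2=-2)
macro 2: S0 reads c0=3 → after 2×micro: 3; S1 reads c2=-2 → after 3×micro: 3; S2 reads c0=3 → after 1×micro: -2 ⇒ (c0=3, c1=3, c2=-2)
macro 3: S0 reads c0=3 → after 2×micro: 3; S1 reads c2=-2 → after 3×micro: 3; S2 reads c0=3 → after 1×micro: -2 ⇒ (c0=3, c1=3, c2=-2)
macro 4: S0 reads c0=3 → after 2×micro: 3; S1 reads c2=-2 → after 3×micro: 3; S2 reads c0=3 → after 1×micro: -2 ⇒ (c0=3, c1=3, c2=-2)
macro 5: S0 reads c0=3 → after 2×micro: 3; S1 reads c2=-2 → after 3×micro: 3; S2 reads c0=3 → after 1×micro: -2 ⇒ (c0=3, c1=3, c2=-2)
macro 6: S0 reads c0=3 → after 2×micro: 3; S1 reads c2=-2 → after 3×micro: 3; S2 reads c0=3 → after 1×micro: -2 ⇒ (c0=3, c1=3, c2=-2)
macro 7: S0 reads c0=3 → after 2×micro: 3; S1 reads c2=-2 → after 3×micro: 3; S2 reads c0=3 → after 1×micro: -2 ⇒ (c0=3, c1=3, c2=-2)

c1 at macro-step 4 = 3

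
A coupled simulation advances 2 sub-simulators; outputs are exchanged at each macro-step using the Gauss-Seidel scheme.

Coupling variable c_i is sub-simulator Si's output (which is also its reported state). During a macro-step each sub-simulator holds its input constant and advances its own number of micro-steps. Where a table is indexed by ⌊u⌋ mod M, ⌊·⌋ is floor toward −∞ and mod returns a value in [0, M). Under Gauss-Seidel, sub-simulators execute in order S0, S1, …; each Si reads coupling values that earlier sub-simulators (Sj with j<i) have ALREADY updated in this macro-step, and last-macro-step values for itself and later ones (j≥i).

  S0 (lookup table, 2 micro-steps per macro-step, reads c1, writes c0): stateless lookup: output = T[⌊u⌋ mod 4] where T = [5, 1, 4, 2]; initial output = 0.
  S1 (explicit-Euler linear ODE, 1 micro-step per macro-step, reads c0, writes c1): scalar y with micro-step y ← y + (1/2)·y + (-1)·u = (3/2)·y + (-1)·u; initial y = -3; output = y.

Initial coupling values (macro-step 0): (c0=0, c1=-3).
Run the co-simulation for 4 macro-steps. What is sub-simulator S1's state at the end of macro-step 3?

S1 state at macro-step 3 = -163/8

macro 1: S0 reads c1=-3 → after 2×micro: 1; S1 reads c0=1 → after 1×micro: -11/2 ⇒ (c0=1, c1=-11/2)
macro 2: S0 reads c1=-11/2 → after 2×micro: 4; S1 reads c0=4 → after 1×micro: -49/4 ⇒ (c0=4, c1=-49/4)
macro 3: S0 reads c1=-49/4 → after 2×micro: 2; S1 reads c0=2 → after 1×micro: -163/8 ⇒ (c0=2, c1=-163/8)
macro 4: S0 reads c1=-163/8 → after 2×micro: 2; S1 reads c0=2 → after 1×micro: -521/16 ⇒ (c0=2, c1=-521/16)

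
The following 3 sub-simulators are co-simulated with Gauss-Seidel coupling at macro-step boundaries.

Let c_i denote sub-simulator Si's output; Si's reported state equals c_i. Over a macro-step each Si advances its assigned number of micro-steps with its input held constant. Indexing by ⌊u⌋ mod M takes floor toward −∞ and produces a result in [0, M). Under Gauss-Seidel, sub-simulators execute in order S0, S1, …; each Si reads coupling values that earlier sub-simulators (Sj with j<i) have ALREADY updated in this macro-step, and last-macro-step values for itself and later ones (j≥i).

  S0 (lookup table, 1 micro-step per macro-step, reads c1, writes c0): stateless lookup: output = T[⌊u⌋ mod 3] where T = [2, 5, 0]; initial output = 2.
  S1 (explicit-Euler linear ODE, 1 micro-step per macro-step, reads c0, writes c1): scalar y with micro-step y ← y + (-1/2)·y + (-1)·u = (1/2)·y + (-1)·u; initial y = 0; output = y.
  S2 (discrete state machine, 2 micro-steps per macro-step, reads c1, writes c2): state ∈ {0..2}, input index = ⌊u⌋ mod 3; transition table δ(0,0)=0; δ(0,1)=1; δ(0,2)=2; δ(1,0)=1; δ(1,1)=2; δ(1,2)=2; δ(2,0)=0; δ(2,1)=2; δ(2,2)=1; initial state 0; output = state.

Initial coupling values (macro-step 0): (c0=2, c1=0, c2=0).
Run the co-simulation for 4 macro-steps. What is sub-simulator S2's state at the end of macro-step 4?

S2 state at macro-step 4 = 2

macro 1: S0 reads c1=0 → after 1×micro: 2; S1 reads c0=2 → after 1×micro: -2; S2 reads c1=-2 → after 2×micro: 2 ⇒ (c0=2, c1=-2, c2=2)
macro 2: S0 reads c1=-2 → after 1×micro: 5; S1 reads c0=5 → after 1×micro: -6; S2 reads c1=-6 → after 2×micro: 0 ⇒ (c0=5, c1=-6, c2=0)
macro 3: S0 reads c1=-6 → after 1×micro: 2; S1 reads c0=2 → after 1×micro: -5; S2 reads c1=-5 → after 2×micro: 2 ⇒ (c0=2, c1=-5, c2=2)
macro 4: S0 reads c1=-5 → after 1×micro: 5; S1 reads c0=5 → after 1×micro: -15/2; S2 reads c1=-15/2 → after 2×micro: 2 ⇒ (c0=5, c1=-15/2, c2=2)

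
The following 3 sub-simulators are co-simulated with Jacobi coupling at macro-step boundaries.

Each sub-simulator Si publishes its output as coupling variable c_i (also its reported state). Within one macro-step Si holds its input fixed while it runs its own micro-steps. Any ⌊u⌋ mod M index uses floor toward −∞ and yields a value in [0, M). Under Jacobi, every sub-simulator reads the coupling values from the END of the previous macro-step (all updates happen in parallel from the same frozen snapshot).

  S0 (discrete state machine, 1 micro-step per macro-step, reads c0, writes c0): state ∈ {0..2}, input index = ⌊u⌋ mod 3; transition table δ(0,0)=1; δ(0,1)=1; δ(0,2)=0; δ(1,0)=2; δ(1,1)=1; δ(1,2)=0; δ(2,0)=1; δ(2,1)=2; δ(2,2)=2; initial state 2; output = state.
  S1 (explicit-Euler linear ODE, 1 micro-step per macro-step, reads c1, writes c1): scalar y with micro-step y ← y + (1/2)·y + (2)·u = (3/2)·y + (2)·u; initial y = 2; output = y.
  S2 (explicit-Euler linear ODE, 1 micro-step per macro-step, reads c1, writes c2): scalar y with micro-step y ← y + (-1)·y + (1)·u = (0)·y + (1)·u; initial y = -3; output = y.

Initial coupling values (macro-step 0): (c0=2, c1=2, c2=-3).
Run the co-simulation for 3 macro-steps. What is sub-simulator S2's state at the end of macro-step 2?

macro 1: S0 reads c0=2 → after 1×micro: 2; S1 reads c1=2 → after 1×micro: 7; S2 reads c1=2 → after 1×micro: 2 ⇒ (c0=2, c1=7, c2=2)
macro 2: S0 reads c0=2 → after 1×micro: 2; S1 reads c1=7 → after 1×micro: 49/2; S2 reads c1=7 → after 1×micro: 7 ⇒ (c0=2, c1=49/2, c2=7)
macro 3: S0 reads c0=2 → after 1×micro: 2; S1 reads c1=49/2 → after 1×micro: 343/4; S2 reads c1=49/2 → after 1×micro: 49/2 ⇒ (c0=2, c1=343/4, c2=49/2)

S2 state at macro-step 2 = 7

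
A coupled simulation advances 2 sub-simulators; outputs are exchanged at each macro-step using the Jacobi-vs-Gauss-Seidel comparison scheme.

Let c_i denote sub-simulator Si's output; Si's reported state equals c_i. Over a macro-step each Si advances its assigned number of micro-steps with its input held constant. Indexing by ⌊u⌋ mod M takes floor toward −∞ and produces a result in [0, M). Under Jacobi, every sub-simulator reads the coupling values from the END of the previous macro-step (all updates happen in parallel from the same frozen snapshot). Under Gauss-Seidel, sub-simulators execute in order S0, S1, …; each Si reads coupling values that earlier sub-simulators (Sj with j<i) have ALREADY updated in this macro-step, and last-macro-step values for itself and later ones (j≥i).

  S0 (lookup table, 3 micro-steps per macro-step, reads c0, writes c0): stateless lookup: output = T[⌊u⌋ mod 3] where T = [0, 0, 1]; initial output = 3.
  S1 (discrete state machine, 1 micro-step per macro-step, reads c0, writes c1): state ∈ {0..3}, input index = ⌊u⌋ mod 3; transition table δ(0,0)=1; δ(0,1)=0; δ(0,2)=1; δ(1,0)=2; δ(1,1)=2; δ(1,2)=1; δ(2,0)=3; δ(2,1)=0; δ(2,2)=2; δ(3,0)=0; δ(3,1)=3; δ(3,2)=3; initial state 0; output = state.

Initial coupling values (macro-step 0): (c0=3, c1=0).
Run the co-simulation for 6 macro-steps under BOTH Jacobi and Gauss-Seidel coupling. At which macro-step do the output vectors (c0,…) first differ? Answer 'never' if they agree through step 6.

first divergence at macro-step: never

[Jacobi] macro 1: S0 reads c0=3 → after 3×micro: 0; S1 reads c0=3 → after 1×micro: 1 ⇒ (c0=0, c1=1)
[Jacobi] macro 2: S0 reads c0=0 → after 3×micro: 0; S1 reads c0=0 → after 1×micro: 2 ⇒ (c0=0, c1=2)
[Jacobi] macro 3: S0 reads c0=0 → after 3×micro: 0; S1 reads c0=0 → after 1×micro: 3 ⇒ (c0=0, c1=3)
[Jacobi] macro 4: S0 reads c0=0 → after 3×micro: 0; S1 reads c0=0 → after 1×micro: 0 ⇒ (c0=0, c1=0)
[Jacobi] macro 5: S0 reads c0=0 → after 3×micro: 0; S1 reads c0=0 → after 1×micro: 1 ⇒ (c0=0, c1=1)
[Jacobi] macro 6: S0 reads c0=0 → after 3×micro: 0; S1 reads c0=0 → after 1×micro: 2 ⇒ (c0=0, c1=2)
[Gauss-Seidel] macro 1: S0 reads c0=3 → after 3×micro: 0; S1 reads c0=0 → after 1×micro: 1 ⇒ (c0=0, c1=1)
[Gauss-Seidel] macro 2: S0 reads c0=0 → after 3×micro: 0; S1 reads c0=0 → after 1×micro: 2 ⇒ (c0=0, c1=2)
[Gauss-Seidel] macro 3: S0 reads c0=0 → after 3×micro: 0; S1 reads c0=0 → after 1×micro: 3 ⇒ (c0=0, c1=3)
[Gauss-Seidel] macro 4: S0 reads c0=0 → after 3×micro: 0; S1 reads c0=0 → after 1×micro: 0 ⇒ (c0=0, c1=0)
[Gauss-Seidel] macro 5: S0 reads c0=0 → after 3×micro: 0; S1 reads c0=0 → after 1×micro: 1 ⇒ (c0=0, c1=1)
[Gauss-Seidel] macro 6: S0 reads c0=0 → after 3×micro: 0; S1 reads c0=0 → after 1×micro: 2 ⇒ (c0=0, c1=2)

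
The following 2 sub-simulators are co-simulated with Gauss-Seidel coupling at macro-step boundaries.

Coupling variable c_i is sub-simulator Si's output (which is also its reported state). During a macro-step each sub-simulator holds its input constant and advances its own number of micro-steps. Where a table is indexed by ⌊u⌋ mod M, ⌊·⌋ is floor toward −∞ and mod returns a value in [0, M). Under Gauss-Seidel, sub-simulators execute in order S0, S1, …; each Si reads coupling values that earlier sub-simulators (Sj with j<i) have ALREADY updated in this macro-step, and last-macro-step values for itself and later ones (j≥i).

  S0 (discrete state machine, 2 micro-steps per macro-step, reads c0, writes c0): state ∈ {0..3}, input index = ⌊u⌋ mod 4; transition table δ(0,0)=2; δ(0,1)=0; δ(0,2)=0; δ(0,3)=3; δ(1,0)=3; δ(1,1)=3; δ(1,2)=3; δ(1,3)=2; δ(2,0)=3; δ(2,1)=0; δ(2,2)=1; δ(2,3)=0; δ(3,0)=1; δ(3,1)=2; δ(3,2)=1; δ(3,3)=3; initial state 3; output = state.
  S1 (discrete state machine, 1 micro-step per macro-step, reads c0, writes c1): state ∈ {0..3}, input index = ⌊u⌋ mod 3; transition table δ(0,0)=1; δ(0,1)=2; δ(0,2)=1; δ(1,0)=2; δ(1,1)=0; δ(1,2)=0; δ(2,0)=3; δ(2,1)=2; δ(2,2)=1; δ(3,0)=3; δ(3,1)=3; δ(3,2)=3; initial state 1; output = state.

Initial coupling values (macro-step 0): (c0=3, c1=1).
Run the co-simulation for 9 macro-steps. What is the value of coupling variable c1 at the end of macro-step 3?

macro 1: S0 reads c0=3 → after 2×micro: 3; S1 reads c0=3 → after 1×micro: 2 ⇒ (c0=3, c1=2)
macro 2: S0 reads c0=3 → after 2×micro: 3; S1 reads c0=3 → after 1×micro: 3 ⇒ (c0=3, c1=3)
macro 3: S0 reads c0=3 → after 2×micro: 3; S1 reads c0=3 → after 1×micro: 3 ⇒ (c0=3, c1=3)
macro 4: S0 reads c0=3 → after 2×micro: 3; S1 reads c0=3 → after 1×micro: 3 ⇒ (c0=3, c1=3)
macro 5: S0 reads c0=3 → after 2×micro: 3; S1 reads c0=3 → after 1×micro: 3 ⇒ (c0=3, c1=3)
macro 6: S0 reads c0=3 → after 2×micro: 3; S1 reads c0=3 → after 1×micro: 3 ⇒ (c0=3, c1=3)
macro 7: S0 reads c0=3 → after 2×micro: 3; S1 reads c0=3 → after 1×micro: 3 ⇒ (c0=3, c1=3)
macro 8: S0 reads c0=3 → after 2×micro: 3; S1 reads c0=3 → after 1×micro: 3 ⇒ (c0=3, c1=3)
macro 9: S0 reads c0=3 → after 2×micro: 3; S1 reads c0=3 → after 1×micro: 3 ⇒ (c0=3, c1=3)

c1 at macro-step 3 = 3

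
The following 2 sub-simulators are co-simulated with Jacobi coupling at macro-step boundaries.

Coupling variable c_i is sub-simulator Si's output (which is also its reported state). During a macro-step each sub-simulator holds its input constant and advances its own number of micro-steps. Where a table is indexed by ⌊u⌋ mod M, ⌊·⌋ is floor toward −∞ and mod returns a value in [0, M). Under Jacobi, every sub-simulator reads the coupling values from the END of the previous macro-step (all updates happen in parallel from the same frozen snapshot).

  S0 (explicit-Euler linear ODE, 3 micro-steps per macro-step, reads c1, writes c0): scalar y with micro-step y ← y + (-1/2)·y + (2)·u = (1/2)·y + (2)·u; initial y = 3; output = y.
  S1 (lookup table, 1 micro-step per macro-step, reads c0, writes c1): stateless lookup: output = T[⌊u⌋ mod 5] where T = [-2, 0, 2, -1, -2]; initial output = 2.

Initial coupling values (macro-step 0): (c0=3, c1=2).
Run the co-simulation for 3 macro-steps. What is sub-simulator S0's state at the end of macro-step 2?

macro 1: S0 reads c1=2 → after 3×micro: 59/8; S1 reads c0=3 → after 1×micro: -1 ⇒ (c0=59/8, c1=-1)
macro 2: S0 reads c1=-1 → after 3×micro: -165/64; S1 reads c0=59/8 → after 1×micro: 2 ⇒ (c0=-165/64, c1=2)
macro 3: S0 reads c1=2 → after 3×micro: 3419/512; S1 reads c0=-165/64 → after 1×micro: 2 ⇒ (c0=3419/512, c1=2)

S0 state at macro-step 2 = -165/64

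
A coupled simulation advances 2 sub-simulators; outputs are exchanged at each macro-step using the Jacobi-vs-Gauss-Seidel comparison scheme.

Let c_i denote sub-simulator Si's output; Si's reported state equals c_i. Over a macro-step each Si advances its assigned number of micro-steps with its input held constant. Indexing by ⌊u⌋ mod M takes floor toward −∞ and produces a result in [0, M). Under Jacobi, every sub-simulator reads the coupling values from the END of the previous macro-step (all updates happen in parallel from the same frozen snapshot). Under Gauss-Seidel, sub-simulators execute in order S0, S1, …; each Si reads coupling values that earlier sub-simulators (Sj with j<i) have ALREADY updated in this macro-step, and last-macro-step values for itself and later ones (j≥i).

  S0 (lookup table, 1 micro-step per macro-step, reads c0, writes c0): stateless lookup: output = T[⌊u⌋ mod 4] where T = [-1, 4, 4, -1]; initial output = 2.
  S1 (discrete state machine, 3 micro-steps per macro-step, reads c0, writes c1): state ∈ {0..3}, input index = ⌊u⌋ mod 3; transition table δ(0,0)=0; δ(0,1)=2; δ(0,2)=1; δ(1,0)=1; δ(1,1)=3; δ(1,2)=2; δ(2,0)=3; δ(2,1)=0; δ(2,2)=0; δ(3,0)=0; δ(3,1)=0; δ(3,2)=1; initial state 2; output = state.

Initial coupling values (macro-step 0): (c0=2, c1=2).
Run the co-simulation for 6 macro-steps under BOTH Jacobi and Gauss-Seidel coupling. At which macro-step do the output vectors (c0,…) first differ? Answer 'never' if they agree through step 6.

[Jacobi] macro 1: S0 reads c0=2 → after 1×micro: 4; S1 reads c0=2 → after 3×micro: 2 ⇒ (c0=4, c1=2)
[Jacobi] macro 2: S0 reads c0=4 → after 1×micro: -1; S1 reads c0=4 → after 3×micro: 0 ⇒ (c0=-1, c1=0)
[Jacobi] macro 3: S0 reads c0=-1 → after 1×micro: -1; S1 reads c0=-1 → after 3×micro: 0 ⇒ (c0=-1, c1=0)
[Jacobi] macro 4: S0 reads c0=-1 → after 1×micro: -1; S1 reads c0=-1 → after 3×micro: 0 ⇒ (c0=-1, c1=0)
[Jacobi] macro 5: S0 reads c0=-1 → after 1×micro: -1; S1 reads c0=-1 → after 3×micro: 0 ⇒ (c0=-1, c1=0)
[Jacobi] macro 6: S0 reads c0=-1 → after 1×micro: -1; S1 reads c0=-1 → after 3×micro: 0 ⇒ (c0=-1, c1=0)
[Gauss-Seidel] macro 1: S0 reads c0=2 → after 1×micro: 4; S1 reads c0=4 → after 3×micro: 0 ⇒ (c0=4, c1=0)
[Gauss-Seidel] macro 2: S0 reads c0=4 → after 1×micro: -1; S1 reads c0=-1 → after 3×micro: 0 ⇒ (c0=-1, c1=0)
[Gauss-Seidel] macro 3: S0 reads c0=-1 → after 1×micro: -1; S1 reads c0=-1 → after 3×micro: 0 ⇒ (c0=-1, c1=0)
[Gauss-Seidel] macro 4: S0 reads c0=-1 → after 1×micro: -1; S1 reads c0=-1 → after 3×micro: 0 ⇒ (c0=-1, c1=0)
[Gauss-Seidel] macro 5: S0 reads c0=-1 → after 1×micro: -1; S1 reads c0=-1 → after 3×micro: 0 ⇒ (c0=-1, c1=0)
[Gauss-Seidel] macro 6: S0 reads c0=-1 → after 1×micro: -1; S1 reads c0=-1 → after 3×micro: 0 ⇒ (c0=-1, c1=0)

first divergence at macro-step: 1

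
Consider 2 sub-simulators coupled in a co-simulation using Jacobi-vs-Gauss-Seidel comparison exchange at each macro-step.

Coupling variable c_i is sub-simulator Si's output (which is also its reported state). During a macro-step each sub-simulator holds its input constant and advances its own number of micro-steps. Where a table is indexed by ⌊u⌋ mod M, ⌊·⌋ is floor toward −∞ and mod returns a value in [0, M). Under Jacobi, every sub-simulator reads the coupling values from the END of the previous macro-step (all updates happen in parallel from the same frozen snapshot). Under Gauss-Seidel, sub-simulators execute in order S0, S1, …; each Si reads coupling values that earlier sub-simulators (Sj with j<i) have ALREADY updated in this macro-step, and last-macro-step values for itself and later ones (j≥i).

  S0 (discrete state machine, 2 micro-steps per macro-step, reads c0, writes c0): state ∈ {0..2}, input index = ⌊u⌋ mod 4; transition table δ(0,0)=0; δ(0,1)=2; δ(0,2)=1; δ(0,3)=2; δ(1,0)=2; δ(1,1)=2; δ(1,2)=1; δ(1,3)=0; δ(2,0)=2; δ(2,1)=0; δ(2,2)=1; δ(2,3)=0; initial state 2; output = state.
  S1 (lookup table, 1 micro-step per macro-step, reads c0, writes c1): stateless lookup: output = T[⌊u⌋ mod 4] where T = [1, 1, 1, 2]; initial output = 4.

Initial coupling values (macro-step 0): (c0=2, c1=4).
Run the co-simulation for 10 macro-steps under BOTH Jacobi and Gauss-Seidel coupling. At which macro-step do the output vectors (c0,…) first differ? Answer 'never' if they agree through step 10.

first divergence at macro-step: never

[Jacobi] macro 1: S0 reads c0=2 → after 2×micro: 1; S1 reads c0=2 → after 1×micro: 1 ⇒ (c0=1, c1=1)
[Jacobi] macro 2: S0 reads c0=1 → after 2×micro: 0; S1 reads c0=1 → after 1×micro: 1 ⇒ (c0=0, c1=1)
[Jacobi] macro 3: S0 reads c0=0 → after 2×micro: 0; S1 reads c0=0 → after 1×micro: 1 ⇒ (c0=0, c1=1)
[Jacobi] macro 4: S0 reads c0=0 → after 2×micro: 0; S1 reads c0=0 → after 1×micro: 1 ⇒ (c0=0, c1=1)
[Jacobi] macro 5: S0 reads c0=0 → after 2×micro: 0; S1 reads c0=0 → after 1×micro: 1 ⇒ (c0=0, c1=1)
[Jacobi] macro 6: S0 reads c0=0 → after 2×micro: 0; S1 reads c0=0 → after 1×micro: 1 ⇒ (c0=0, c1=1)
[Jacobi] macro 7: S0 reads c0=0 → after 2×micro: 0; S1 reads c0=0 → after 1×micro: 1 ⇒ (c0=0, c1=1)
[Jacobi] macro 8: S0 reads c0=0 → after 2×micro: 0; S1 reads c0=0 → after 1×micro: 1 ⇒ (c0=0, c1=1)
[Jacobi] macro 9: S0 reads c0=0 → after 2×micro: 0; S1 reads c0=0 → after 1×micro: 1 ⇒ (c0=0, c1=1)
[Jacobi] macro 10: S0 reads c0=0 → after 2×micro: 0; S1 reads c0=0 → after 1×micro: 1 ⇒ (c0=0, c1=1)
[Gauss-Seidel] macro 1: S0 reads c0=2 → after 2×micro: 1; S1 reads c0=1 → after 1×micro: 1 ⇒ (c0=1, c1=1)
[Gauss-Seidel] macro 2: S0 reads c0=1 → after 2×micro: 0; S1 reads c0=0 → after 1×micro: 1 ⇒ (c0=0, c1=1)
[Gauss-Seidel] macro 3: S0 reads c0=0 → after 2×micro: 0; S1 reads c0=0 → after 1×micro: 1 ⇒ (c0=0, c1=1)
[Gauss-Seidel] macro 4: S0 reads c0=0 → after 2×micro: 0; S1 reads c0=0 → after 1×micro: 1 ⇒ (c0=0, c1=1)
[Gauss-Seidel] macro 5: S0 reads c0=0 → after 2×micro: 0; S1 reads c0=0 → after 1×micro: 1 ⇒ (c0=0, c1=1)
[Gauss-Seidel] macro 6: S0 reads c0=0 → after 2×micro: 0; S1 reads c0=0 → after 1×micro: 1 ⇒ (c0=0, c1=1)
[Gauss-Seidel] macro 7: S0 reads c0=0 → after 2×micro: 0; S1 reads c0=0 → after 1×micro: 1 ⇒ (c0=0, c1=1)
[Gauss-Seidel] macro 8: S0 reads c0=0 → after 2×micro: 0; S1 reads c0=0 → after 1×micro: 1 ⇒ (c0=0, c1=1)
[Gauss-Seidel] macro 9: S0 reads c0=0 → after 2×micro: 0; S1 reads c0=0 → after 1×micro: 1 ⇒ (c0=0, c1=1)
[Gauss-Seidel] macro 10: S0 reads c0=0 → after 2×micro: 0; S1 reads c0=0 → after 1×micro: 1 ⇒ (c0=0, c1=1)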